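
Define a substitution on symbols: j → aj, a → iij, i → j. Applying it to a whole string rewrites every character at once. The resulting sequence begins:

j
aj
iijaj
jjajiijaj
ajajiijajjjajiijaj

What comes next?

φ(ajajiijajjjajiijaj) expands symbol-by-symbol to iij aj iij aj j j aj iij aj aj aj iij aj j j aj iij aj; joining the 18 pieces gives the next term.

iijajiijajjjajiijajajajiijajjjajiijaj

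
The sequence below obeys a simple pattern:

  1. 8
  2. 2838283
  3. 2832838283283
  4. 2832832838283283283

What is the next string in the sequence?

2832832832838283283283283

s(k+1) = 283·s(k)·283, so each term gains 283 as a prefix and 283 as a suffix.
So the next term is 283·2832832838283283283·283.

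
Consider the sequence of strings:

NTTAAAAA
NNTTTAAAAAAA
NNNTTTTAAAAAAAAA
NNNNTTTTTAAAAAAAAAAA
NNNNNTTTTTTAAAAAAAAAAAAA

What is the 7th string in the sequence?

NNNNNNNTTTTTTTTAAAAAAAAAAAAAAAAA

Reading off run lengths: N runs 1, 2, 3, 4, 5; T runs 2, 3, 4, 5, 6; A runs 5, 7, 9, 11, 13 — each is linear in n, where the shown terms are n = 2, 3, 4, 5, 6.
For term 7, n = 8, so the run lengths are 7, 8, 17.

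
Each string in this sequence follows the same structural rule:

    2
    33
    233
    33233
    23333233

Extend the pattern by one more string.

3323323333233

Each term (from the third on) is the two preceding terms concatenated in order: term 3 = 2·33 = 233.
So term 6 is 33233·23333233.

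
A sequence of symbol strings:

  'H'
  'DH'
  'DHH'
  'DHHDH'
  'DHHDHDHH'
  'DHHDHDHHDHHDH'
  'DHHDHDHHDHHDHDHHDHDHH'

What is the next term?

This is a Fibonacci-style word recurrence s(k) = s(k−1)·s(k−2): e.g. DH·H = DHH.
So term 8 is DHHDHDHHDHHDHDHHDHDHH·DHHDHDHHDHHDH.

DHHDHDHHDHHDHDHHDHDHHDHHDHDHHDHHDH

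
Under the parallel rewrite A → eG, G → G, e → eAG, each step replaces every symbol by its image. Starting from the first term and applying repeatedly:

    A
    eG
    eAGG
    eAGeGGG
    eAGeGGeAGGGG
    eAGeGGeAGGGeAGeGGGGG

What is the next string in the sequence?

Rewriting the 20 symbols of eAGeGGeAGGGeAGeGGGGG one by one yields eAG eG G eAG G G eAG eG G G G eAG eG G eAG G G G G G; concatenated:

eAGeGGeAGGGeAGeGGGGeAGeGGeAGGGGGG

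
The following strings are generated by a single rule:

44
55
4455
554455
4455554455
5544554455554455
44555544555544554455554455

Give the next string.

554455445555445544555544555544554455554455

This is a Fibonacci-style word recurrence s(k) = s(k−2)·s(k−1): e.g. 44·55 = 4455.
The next term joins 5544554455554455 and 44555544555544554455554455.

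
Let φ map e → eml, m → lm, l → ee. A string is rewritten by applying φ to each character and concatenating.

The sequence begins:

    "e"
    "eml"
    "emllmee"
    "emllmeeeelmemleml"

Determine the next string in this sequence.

Applying the rule to each of the 17 symbols of emllmeeeelmemleml gives the pieces eml lm ee ee lm eml eml eml eml ee lm eml lm ee eml lm ee, which concatenate to the answer.

emllmeeeelmemlemlemlemleelmemllmeeemllmee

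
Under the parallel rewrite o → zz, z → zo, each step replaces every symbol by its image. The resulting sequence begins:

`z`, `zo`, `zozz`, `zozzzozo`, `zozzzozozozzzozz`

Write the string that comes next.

zozzzozozozzzozzzozzzozozozzzozo

Applying the rule to each of the 16 symbols of zozzzozozozzzozz gives the pieces zo zz zo zo zo zz zo zz zo zz zo zo zo zz zo zo, which concatenate to the answer.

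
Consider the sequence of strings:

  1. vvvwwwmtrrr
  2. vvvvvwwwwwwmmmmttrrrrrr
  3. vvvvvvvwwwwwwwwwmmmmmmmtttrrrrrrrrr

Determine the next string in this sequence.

Each string has the form v^{2n+1} w^{3n} m^{3n-2} t^{n} r^{3n} (n = 1, 2, …).
Setting n = 4 gives 9, 12, 10, 4, 12 characters in each block.

vvvvvvvvvwwwwwwwwwwwwmmmmmmmmmmttttrrrrrrrrrrrr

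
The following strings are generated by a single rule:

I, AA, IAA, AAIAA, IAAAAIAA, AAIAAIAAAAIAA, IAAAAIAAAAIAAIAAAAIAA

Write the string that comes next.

Each term (from the third on) is the two preceding terms concatenated in order: term 3 = I·AA = IAA.
Continuing: AAIAAIAAAAIAA · IAAAAIAAAAIAAIAAAAIAA gives term 8.

AAIAAIAAAAIAAIAAAAIAAAAIAAIAAAAIAA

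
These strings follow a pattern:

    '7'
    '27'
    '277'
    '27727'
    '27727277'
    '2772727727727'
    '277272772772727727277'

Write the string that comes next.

Each term (from the third on) is the previous term followed by the one before it: term 3 = 27·7 = 277.
Continuing: 277272772772727727277 · 2772727727727 gives term 8.

2772727727727277272772772727727727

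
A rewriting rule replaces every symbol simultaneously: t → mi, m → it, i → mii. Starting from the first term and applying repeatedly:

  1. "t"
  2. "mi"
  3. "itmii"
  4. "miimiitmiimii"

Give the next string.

Applying the rule to each of the 13 symbols of miimiitmiimii gives the pieces it mii mii it mii mii mi it mii mii it mii mii, which concatenate to the answer.

itmiimiiitmiimiimiitmiimiiitmiimii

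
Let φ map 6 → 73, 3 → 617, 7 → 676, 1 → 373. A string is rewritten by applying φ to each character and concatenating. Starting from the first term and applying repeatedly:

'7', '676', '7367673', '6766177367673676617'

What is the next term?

Replace each of the 19 characters of 6766177367673676617 in place — 73 676 73 73 373 676 676 617 73 676 73 676 617 73 676 73 73 373 676 — and concatenate.

7367673733736766766177367673676617736767373373676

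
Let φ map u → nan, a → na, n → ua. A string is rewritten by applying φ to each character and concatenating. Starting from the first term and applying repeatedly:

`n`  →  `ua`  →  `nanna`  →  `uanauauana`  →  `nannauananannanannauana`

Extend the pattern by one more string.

uanauauananannauanauanauauanauanauauananannauana

φ(nannauananannanannauana) expands symbol-by-symbol to ua na ua ua na nan na ua na ua na ua ua na ua na ua ua na nan na ua na; joining the 23 pieces gives the next term.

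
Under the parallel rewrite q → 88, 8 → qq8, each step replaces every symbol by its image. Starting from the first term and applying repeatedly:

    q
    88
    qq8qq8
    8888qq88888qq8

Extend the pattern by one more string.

Rewriting the 14 symbols of 8888qq88888qq8 one by one yields qq8 qq8 qq8 qq8 88 88 qq8 qq8 qq8 qq8 qq8 88 88 qq8; concatenated:

qq8qq8qq8qq88888qq8qq8qq8qq8qq88888qq8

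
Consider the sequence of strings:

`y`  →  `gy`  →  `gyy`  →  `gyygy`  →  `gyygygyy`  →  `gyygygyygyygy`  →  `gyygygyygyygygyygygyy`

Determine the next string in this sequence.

gyygygyygyygygyygygyygyygygyygyygy

Each term (from the third on) is the previous term followed by the one before it: term 3 = gy·y = gyy.
The next term joins gyygygyygyygygyygygyy and gyygygyygyygy.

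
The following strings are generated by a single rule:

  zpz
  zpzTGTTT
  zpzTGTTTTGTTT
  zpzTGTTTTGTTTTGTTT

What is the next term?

Each term is the previous one with TGTTT appended.
One more step from zpzTGTTTTGTTTTGTTT gives the answer.

zpzTGTTTTGTTTTGTTTTGTTT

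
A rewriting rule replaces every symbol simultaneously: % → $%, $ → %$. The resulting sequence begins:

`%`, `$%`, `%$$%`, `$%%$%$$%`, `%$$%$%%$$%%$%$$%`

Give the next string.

Applying the rule to each of the 16 symbols of %$$%$%%$$%%$%$$% gives the pieces $% %$ %$ $% %$ $% $% %$ %$ $% $% %$ $% %$ %$ $%, which concatenate to the answer.

$%%$%$$%%$$%$%%$%$$%$%%$$%%$%$$%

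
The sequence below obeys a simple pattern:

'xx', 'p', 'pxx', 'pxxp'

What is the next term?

pxxppxx

Each term (from the third on) is the previous term followed by the one before it: term 3 = p·xx = pxx.
So term 5 is pxxp·pxx.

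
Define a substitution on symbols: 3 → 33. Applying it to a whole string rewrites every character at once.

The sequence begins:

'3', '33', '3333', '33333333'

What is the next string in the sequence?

3333333333333333

Apply φ to 33333333 symbol by symbol: 3→33, 3→33, 3→33, 3→33, 3→33, 3→33, 3→33, 3→33; joined: 33 33 33 33 33 33 33 33.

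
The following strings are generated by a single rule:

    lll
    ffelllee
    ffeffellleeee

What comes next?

Every step adds ffe to the front and ee to the end of the previous string.
Applying this once more to ffeffellleeee:

ffeffeffellleeeeee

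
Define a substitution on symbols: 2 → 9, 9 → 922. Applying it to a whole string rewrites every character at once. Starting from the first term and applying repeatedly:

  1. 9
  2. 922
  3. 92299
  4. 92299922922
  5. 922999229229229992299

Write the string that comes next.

9229992292292299922999229992292292299922922

φ(922999229229229992299) expands symbol-by-symbol to 922 9 9 922 922 922 9 9 922 9 9 922 9 9 922 922 922 9 9 922 922; joining the 21 pieces gives the next term.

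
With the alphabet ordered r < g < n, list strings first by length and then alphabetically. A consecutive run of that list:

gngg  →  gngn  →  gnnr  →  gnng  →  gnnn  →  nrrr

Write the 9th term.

nrgr

Advancing 3 positions from nrrr through nrrr → nrrg → nrrn reaches term 9.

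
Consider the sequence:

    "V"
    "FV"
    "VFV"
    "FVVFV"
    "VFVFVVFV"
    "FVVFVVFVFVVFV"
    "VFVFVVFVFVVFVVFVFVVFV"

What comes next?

From term 3 onward, concatenate the second-to-last term with the last: V·FV = VFV, FV·VFV = FVVFV, …
Continuing: FVVFVVFVFVVFV · VFVFVVFVFVVFVVFVFVVFV gives term 8.

FVVFVVFVFVVFVVFVFVVFVFVVFVVFVFVVFV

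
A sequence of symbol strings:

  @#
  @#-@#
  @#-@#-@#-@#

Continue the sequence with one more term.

s(k+1) = s(k)·-·s(k) — each term doubles the last with '-' between the halves.
So the next term is two copies of @#-@#-@#-@# with '-' between the halves.

@#-@#-@#-@#-@#-@#-@#-@#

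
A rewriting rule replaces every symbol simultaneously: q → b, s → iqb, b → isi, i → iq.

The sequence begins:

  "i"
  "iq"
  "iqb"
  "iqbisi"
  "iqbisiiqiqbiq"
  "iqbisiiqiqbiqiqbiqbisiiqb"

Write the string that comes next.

φ(iqbisiiqiqbiqiqbiqbisiiqb) expands symbol-by-symbol to iq b isi iq iqb iq iq b iq b isi iq b iq b isi iq b isi iq iqb iq iq b isi; joining the 25 pieces gives the next term.

iqbisiiqiqbiqiqbiqbisiiqbiqbisiiqbisiiqiqbiqiqbisi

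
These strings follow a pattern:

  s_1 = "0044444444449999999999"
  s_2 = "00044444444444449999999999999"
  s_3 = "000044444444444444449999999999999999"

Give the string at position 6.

Each string has the form 0^{n-1} 4^{3n+1} 9^{3n+1}, where the shown terms are n = 3, 4, 5.
Setting n = 8 gives 7, 25, 25 characters in each block.

000000044444444444444444444444449999999999999999999999999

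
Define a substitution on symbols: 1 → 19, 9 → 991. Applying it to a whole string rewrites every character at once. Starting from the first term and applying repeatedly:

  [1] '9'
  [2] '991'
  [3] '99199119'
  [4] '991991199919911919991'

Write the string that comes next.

Replace each of the 21 characters of 991991199919911919991 in place — 991 991 19 991 991 19 19 991 991 991 19 991 991 19 19 991 19 991 991 991 19 — and concatenate.

9919911999199119199919919911999199119199911999199199119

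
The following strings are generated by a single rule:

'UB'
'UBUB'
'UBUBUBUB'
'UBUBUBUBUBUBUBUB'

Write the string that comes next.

s(k+1) = s(k)·s(k) — each term doubles the last.
One more doubling of UBUBUBUBUBUBUBUB gives the answer.

UBUBUBUBUBUBUBUBUBUBUBUBUBUBUBUB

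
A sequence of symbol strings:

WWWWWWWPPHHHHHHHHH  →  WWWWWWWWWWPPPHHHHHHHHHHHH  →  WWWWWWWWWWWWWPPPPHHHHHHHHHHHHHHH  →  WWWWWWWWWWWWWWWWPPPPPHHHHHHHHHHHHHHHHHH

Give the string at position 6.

WWWWWWWWWWWWWWWWWWWWWWPPPPPPPHHHHHHHHHHHHHHHHHHHHHHHH

Each string has the form W^{3n-2} P^{n-1} H^{3n}, where the shown terms are n = 3, 4, 5, 6.
For term 6, n = 8, so the run lengths are 22, 7, 24.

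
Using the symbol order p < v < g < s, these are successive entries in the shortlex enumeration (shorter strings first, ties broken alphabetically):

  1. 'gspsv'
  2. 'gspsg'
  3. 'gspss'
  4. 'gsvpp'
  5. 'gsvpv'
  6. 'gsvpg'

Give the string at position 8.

gsvvp

Advancing 2 positions from gsvpg through gsvpg → gsvps reaches term 8.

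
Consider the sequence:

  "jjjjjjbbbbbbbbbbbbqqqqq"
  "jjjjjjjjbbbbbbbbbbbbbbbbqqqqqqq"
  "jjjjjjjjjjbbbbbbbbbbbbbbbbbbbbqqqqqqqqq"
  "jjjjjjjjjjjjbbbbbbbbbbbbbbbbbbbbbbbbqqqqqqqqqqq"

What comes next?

jjjjjjjjjjjjjjbbbbbbbbbbbbbbbbbbbbbbbbbbbbqqqqqqqqqqqqq

Term n consists of 2n j's, followed by 4n b's, followed by 2n-1 q's, where the shown terms are n = 3, 4, 5, 6.
At n = 7 the blocks have lengths 14, 28, 13.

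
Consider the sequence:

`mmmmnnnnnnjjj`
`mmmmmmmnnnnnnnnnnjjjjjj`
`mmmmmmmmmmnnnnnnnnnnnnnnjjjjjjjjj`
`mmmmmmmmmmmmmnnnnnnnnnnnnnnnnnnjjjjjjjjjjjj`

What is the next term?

mmmmmmmmmmmmmmmmnnnnnnnnnnnnnnnnnnnnnnjjjjjjjjjjjjjjj

Reading off run lengths: m runs 4, 7, 10, 13; n runs 6, 10, 14, 18; j runs 3, 6, 9, 12 — each is linear in n (n = 1, 2, …).
At n = 5 the blocks have lengths 16, 22, 15.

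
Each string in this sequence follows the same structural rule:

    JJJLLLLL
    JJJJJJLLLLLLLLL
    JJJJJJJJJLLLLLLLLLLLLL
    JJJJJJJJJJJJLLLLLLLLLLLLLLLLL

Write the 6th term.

JJJJJJJJJJJJJJJJJJLLLLLLLLLLLLLLLLLLLLLLLLL

Reading off run lengths: J runs 3, 6, 9, 12; L runs 5, 9, 13, 17 — each is linear in n (n = 1, 2, …).
At n = 6 the blocks have lengths 18, 25.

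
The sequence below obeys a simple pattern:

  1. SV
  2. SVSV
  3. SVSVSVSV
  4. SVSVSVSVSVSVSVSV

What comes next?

s(k+1) = s(k)·s(k) — each term doubles the last.
So the next term is two copies of SVSVSVSVSVSVSVSV.

SVSVSVSVSVSVSVSVSVSVSVSVSVSVSVSV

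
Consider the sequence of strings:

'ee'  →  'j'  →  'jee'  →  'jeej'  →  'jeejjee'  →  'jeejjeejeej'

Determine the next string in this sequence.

Each term (from the third on) is the previous term followed by the one before it: term 3 = j·ee = jee.
Continuing: jeejjeejeej · jeejjee gives term 7.

jeejjeejeejjeejjee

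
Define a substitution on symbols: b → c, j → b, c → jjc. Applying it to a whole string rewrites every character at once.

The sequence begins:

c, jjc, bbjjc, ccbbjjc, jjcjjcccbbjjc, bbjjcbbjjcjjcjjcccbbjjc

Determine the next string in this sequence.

ccbbjjcccbbjjcbbjjcbbjjcjjcjjcccbbjjc

φ(bbjjcbbjjcjjcjjcccbbjjc) expands symbol-by-symbol to c c b b jjc c c b b jjc b b jjc b b jjc jjc jjc c c b b jjc; joining the 23 pieces gives the next term.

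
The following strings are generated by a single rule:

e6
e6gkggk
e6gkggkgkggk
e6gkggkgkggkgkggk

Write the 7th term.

The strings grow by a fixed suffix gkggk each time.
From e6gkggkgkggkgkggk, 3 further steps: e6gkggkgkggkgkggk → e6gkggkgkggkgkggkgkggk → e6gkggkgkggkgkggkgkggkgkggk → (answer).

e6gkggkgkggkgkggkgkggkgkggkgkggk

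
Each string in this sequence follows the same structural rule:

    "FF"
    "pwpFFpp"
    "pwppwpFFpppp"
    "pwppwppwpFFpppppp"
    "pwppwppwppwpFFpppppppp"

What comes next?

pwppwppwppwppwpFFpppppppppp

Every step adds pwp to the front and pp to the end of the previous string.
One more step from pwppwppwppwpFFpppppppp gives the answer.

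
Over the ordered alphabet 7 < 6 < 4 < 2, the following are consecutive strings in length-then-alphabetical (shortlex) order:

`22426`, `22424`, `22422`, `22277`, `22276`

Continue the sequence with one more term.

22274

Treat 22276 as a base-4 numeral over the given alphabet and add one, carrying through any trailing 2's.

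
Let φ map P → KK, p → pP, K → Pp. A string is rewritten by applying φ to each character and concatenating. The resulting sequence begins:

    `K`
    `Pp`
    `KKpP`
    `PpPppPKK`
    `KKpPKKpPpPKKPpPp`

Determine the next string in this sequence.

PpPppPKKPpPppPKKpPKKPpPpKKpPKKpP

Applying the rule to each of the 16 symbols of KKpPKKpPpPKKPpPp gives the pieces Pp Pp pP KK Pp Pp pP KK pP KK Pp Pp KK pP KK pP, which concatenate to the answer.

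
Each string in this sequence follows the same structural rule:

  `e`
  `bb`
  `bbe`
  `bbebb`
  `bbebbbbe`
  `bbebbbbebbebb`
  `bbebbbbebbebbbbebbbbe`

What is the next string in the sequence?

From term 3 onward, concatenate the last term with the second-to-last: bb·e = bbe, bbe·bb = bbebb, …
Continuing: bbebbbbebbebbbbebbbbe · bbebbbbebbebb gives term 8.

bbebbbbebbebbbbebbbbebbebbbbebbebb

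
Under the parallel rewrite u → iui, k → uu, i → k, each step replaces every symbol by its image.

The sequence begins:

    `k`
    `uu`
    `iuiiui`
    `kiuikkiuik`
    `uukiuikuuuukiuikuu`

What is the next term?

Rewriting the 18 symbols of uukiuikuuuukiuikuu one by one yields iui iui uu k iui k uu iui iui iui iui uu k iui k uu iui iui; concatenated:

iuiiuiuukiuikuuiuiiuiiuiiuiuukiuikuuiuiiui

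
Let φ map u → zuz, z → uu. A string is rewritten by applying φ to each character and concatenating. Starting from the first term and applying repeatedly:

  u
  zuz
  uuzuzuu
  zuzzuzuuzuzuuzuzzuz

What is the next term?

uuzuzuuuuzuzuuzuzzuzuuzuzuuzuzzuzuuzuzuuuuzuzuu

φ(zuzzuzuuzuzuuzuzzuz) expands symbol-by-symbol to uu zuz uu uu zuz uu zuz zuz uu zuz uu zuz zuz uu zuz uu uu zuz uu; joining the 19 pieces gives the next term.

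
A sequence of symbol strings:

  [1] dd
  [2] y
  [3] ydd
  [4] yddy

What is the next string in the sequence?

yddyydd

This is a Fibonacci-style word recurrence s(k) = s(k−1)·s(k−2): e.g. y·dd = ydd.
The next term joins yddy and ydd.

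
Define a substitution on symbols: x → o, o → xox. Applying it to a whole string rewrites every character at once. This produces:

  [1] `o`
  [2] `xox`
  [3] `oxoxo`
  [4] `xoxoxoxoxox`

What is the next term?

Apply φ to xoxoxoxoxox symbol by symbol: x→o, o→xox, x→o, o→xox, x→o, o→xox, x→o, o→xox, x→o, o→xox, x→o; joined: o xox o xox o xox o xox o xox o.

oxoxoxoxoxoxoxoxoxoxo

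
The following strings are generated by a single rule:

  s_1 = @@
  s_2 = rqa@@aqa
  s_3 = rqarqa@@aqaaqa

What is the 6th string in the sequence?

rqarqarqarqarqa@@aqaaqaaqaaqaaqa

Every step adds rqa to the front and aqa to the end of the previous string.
From rqarqa@@aqaaqa, 3 further steps: rqarqa@@aqaaqa → rqarqarqa@@aqaaqaaqa → rqarqarqarqa@@aqaaqaaqaaqa → (answer).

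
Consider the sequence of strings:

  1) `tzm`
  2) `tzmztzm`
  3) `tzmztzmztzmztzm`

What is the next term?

Each string is two copies of the previous one joined by 'z'.
One more doubling of tzmztzmztzmztzm gives the answer.

tzmztzmztzmztzmztzmztzmztzmztzm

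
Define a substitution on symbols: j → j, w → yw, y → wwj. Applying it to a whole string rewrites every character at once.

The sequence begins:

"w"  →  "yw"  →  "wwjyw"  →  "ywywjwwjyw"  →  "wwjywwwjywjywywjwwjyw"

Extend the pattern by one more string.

Applying the rule to each of the 21 symbols of wwjywwwjywjywywjwwjyw gives the pieces yw yw j wwj yw yw yw j wwj yw j wwj yw wwj yw j yw yw j wwj yw, which concatenate to the answer.

ywywjwwjywywywjwwjywjwwjywwwjywjywywjwwjyw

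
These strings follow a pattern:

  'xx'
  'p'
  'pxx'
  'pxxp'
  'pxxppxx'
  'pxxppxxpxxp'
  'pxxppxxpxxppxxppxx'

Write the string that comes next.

pxxppxxpxxppxxppxxpxxppxxpxxp

From term 3 onward, concatenate the last term with the second-to-last: p·xx = pxx, pxx·p = pxxp, …
Continuing: pxxppxxpxxppxxppxx · pxxppxxpxxp gives term 8.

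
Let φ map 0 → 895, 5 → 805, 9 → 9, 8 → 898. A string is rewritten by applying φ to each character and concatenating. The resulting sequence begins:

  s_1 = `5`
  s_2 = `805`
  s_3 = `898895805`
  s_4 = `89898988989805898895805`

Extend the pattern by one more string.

φ(89898988989805898895805) expands symbol-by-symbol to 898 9 898 9 898 9 898 898 9 898 9 898 895 805 898 9 898 898 9 805 898 895 805; joining the 23 pieces gives the next term.

8989898989898988989898989889580589898988989805898895805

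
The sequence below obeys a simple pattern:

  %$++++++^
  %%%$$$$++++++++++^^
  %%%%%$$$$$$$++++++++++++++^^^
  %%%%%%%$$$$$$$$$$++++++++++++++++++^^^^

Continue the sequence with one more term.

%%%%%%%%%$$$$$$$$$$$$$++++++++++++++++++++++^^^^^

Each string has the form %^{2n-1} $^{3n-2} +^{4n+2} ^^{n} (n = 1, 2, …).
At n = 5 the blocks have lengths 9, 13, 22, 5.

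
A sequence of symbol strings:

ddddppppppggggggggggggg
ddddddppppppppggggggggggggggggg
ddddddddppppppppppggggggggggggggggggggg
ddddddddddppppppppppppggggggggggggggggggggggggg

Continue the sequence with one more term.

The n-th term is 2n-2 d's then 2n p's then 4n+1 g's, where the shown terms are n = 3, 4, 5, 6.
At n = 7 the blocks have lengths 12, 14, 29.

ddddddddddddppppppppppppppggggggggggggggggggggggggggggg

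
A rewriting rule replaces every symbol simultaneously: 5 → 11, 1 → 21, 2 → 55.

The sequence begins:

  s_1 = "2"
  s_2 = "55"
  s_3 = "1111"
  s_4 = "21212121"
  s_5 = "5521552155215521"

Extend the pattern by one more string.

Applying the rule to each of the 16 symbols of 5521552155215521 gives the pieces 11 11 55 21 11 11 55 21 11 11 55 21 11 11 55 21, which concatenate to the answer.

11115521111155211111552111115521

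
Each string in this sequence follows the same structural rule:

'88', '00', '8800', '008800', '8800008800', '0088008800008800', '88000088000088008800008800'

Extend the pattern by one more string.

008800880000880088000088000088008800008800

From term 3 onward, concatenate the second-to-last term with the last: 88·00 = 8800, 00·8800 = 008800, …
Continuing: 0088008800008800 · 88000088000088008800008800 gives term 8.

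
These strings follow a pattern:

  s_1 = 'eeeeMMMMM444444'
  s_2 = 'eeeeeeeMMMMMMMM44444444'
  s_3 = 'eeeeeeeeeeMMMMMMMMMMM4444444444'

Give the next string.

eeeeeeeeeeeeeMMMMMMMMMMMMMM444444444444

Each string has the form e^{3n-2} M^{3n-1} 4^{2n+2}, where the shown terms are n = 2, 3, 4.
For the next term, n = 5, so the run lengths are 13, 14, 12.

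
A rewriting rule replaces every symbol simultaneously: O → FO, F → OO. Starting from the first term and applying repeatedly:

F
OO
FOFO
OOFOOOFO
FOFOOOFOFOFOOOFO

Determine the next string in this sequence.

Rewriting the 16 symbols of FOFOOOFOFOFOOOFO one by one yields OO FO OO FO FO FO OO FO OO FO OO FO FO FO OO FO; concatenated:

OOFOOOFOFOFOOOFOOOFOOOFOFOFOOOFO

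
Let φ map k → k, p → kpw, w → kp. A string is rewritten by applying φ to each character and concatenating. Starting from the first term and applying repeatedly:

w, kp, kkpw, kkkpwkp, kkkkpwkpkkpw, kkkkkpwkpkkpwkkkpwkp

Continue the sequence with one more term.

kkkkkkpwkpkkpwkkkpwkpkkkkpwkpkkpw

Replace each of the 20 characters of kkkkkpwkpkkpwkkkpwkp in place — k k k k k kpw kp k kpw k k kpw kp k k k kpw kp k kpw — and concatenate.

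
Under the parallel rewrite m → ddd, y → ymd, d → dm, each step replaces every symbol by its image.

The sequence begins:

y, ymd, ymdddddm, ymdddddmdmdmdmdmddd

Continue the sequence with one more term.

ymdddddmdmdmdmdmddddmddddmddddmddddmddddmdmdm

Replace each of the 19 characters of ymdddddmdmdmdmdmddd in place — ymd ddd dm dm dm dm dm ddd dm ddd dm ddd dm ddd dm ddd dm dm dm — and concatenate.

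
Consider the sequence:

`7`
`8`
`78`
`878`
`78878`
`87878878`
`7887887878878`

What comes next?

878788787887887878878

Each term (from the third on) is the two preceding terms concatenated in order: term 3 = 7·8 = 78.
Continuing: 87878878 · 7887887878878 gives term 8.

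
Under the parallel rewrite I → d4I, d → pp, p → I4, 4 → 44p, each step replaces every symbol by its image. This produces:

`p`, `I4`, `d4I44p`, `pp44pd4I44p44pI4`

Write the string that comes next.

Rewriting the 16 symbols of pp44pd4I44p44pI4 one by one yields I4 I4 44p 44p I4 pp 44p d4I 44p 44p I4 44p 44p I4 d4I 44p; concatenated:

I4I444p44pI4pp44pd4I44p44pI444p44pI4d4I44p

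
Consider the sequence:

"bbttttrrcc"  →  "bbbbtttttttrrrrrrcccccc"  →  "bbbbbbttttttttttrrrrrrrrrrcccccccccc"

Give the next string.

bbbbbbbbtttttttttttttrrrrrrrrrrrrrrcccccccccccccc

Each string has the form b^{2n} t^{3n+1} r^{4n-2} c^{4n-2} (n = 1, 2, …).
Setting n = 4 gives 8, 13, 14, 14 characters in each block.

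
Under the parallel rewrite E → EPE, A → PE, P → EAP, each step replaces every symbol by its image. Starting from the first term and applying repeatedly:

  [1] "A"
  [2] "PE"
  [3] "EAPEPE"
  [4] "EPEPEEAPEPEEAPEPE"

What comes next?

Rewriting the 17 symbols of EPEPEEAPEPEEAPEPE one by one yields EPE EAP EPE EAP EPE EPE PE EAP EPE EAP EPE EPE PE EAP EPE EAP EPE; concatenated:

EPEEAPEPEEAPEPEEPEPEEAPEPEEAPEPEEPEPEEAPEPEEAPEPE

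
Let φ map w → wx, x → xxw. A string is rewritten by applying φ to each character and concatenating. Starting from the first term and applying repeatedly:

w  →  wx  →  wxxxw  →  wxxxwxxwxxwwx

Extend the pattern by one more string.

Applying the rule to each of the 13 symbols of wxxxwxxwxxwwx gives the pieces wx xxw xxw xxw wx xxw xxw wx xxw xxw wx wx xxw, which concatenate to the answer.

wxxxwxxwxxwwxxxwxxwwxxxwxxwwxwxxxw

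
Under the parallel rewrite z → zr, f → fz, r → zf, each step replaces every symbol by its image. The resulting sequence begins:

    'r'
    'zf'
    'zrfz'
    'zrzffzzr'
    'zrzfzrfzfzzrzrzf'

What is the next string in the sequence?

Rewriting the 16 symbols of zrzfzrfzfzzrzrzf one by one yields zr zf zr fz zr zf fz zr fz zr zr zf zr zf zr fz; concatenated:

zrzfzrfzzrzffzzrfzzrzrzfzrzfzrfz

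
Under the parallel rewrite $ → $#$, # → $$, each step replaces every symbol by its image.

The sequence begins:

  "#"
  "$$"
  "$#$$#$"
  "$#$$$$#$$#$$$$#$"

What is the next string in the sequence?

Rewriting the 16 symbols of $#$$$$#$$#$$$$#$ one by one yields $#$ $$ $#$ $#$ $#$ $#$ $$ $#$ $#$ $$ $#$ $#$ $#$ $#$ $$ $#$; concatenated:

$#$$$$#$$#$$#$$#$$$$#$$#$$$$#$$#$$#$$#$$$$#$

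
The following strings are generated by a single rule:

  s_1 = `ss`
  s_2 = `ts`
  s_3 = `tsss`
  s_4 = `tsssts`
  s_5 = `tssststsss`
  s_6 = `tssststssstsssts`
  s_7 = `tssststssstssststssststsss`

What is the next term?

tssststssstssststssststssstssststssstsssts

From term 3 onward, concatenate the last term with the second-to-last: ts·ss = tsss, tsss·ts = tsssts, …
Continuing: tssststssstssststssststsss · tssststssstsssts gives term 8.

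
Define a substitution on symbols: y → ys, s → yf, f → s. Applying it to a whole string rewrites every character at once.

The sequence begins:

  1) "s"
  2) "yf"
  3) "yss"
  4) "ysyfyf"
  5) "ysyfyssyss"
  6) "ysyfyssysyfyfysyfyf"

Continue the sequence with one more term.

ysyfyssysyfyfysyfyssyssysyfyssyss

Applying the rule to each of the 19 symbols of ysyfyssysyfyfysyfyf gives the pieces ys yf ys s ys yf yf ys yf ys s ys s ys yf ys s ys s, which concatenate to the answer.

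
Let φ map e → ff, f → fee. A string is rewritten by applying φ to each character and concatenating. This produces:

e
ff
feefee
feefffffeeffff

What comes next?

feefffffeefeefeefeefeefffffeefeefeefee

Applying the rule to each of the 14 symbols of feefffffeeffff gives the pieces fee ff ff fee fee fee fee fee ff ff fee fee fee fee, which concatenate to the answer.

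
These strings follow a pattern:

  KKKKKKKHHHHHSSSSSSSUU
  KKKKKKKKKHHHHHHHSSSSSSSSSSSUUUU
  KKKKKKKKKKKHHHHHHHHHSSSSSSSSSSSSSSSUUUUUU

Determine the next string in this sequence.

Reading off run lengths: K runs 7, 9, 11; H runs 5, 7, 9; S runs 7, 11, 15; U runs 2, 4, 6 — each is linear in n, where the shown terms are n = 2, 3, 4.
Setting n = 5 gives 13, 11, 19, 8 characters in each block.

KKKKKKKKKKKKKHHHHHHHHHHHSSSSSSSSSSSSSSSSSSSUUUUUUUU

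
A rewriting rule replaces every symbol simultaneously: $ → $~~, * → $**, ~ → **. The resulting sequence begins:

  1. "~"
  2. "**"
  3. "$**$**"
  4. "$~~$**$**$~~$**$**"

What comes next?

Replace each of the 18 characters of $~~$**$**$~~$**$** in place — $~~ ** ** $~~ $** $** $~~ $** $** $~~ ** ** $~~ $** $** $~~ $** $** — and concatenate.

$~~****$~~$**$**$~~$**$**$~~****$~~$**$**$~~$**$**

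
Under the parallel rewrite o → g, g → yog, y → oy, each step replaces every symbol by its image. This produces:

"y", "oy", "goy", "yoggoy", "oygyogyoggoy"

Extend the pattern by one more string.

goyyogoygyogoygyogyoggoy

Rewriting each symbol of oygyogyoggoy: o→g, y→oy, g→yog, y→oy, o→g, g→yog, y→oy, o→g, g→yog, g→yog, o→g, y→oy, which concatenates to g oy yog oy g yog oy g yog yog g oy.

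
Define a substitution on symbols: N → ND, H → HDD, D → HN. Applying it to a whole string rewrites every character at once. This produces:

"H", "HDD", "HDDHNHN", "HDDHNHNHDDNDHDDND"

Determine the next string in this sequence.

Rewriting the 17 symbols of HDDHNHNHDDNDHDDND one by one yields HDD HN HN HDD ND HDD ND HDD HN HN ND HN HDD HN HN ND HN; concatenated:

HDDHNHNHDDNDHDDNDHDDHNHNNDHNHDDHNHNNDHN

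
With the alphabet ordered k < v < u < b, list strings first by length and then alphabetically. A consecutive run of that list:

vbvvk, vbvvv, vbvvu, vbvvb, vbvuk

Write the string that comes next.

Treat vbvuk as a base-4 numeral over the given alphabet and add one, carrying through any trailing b's.

vbvuv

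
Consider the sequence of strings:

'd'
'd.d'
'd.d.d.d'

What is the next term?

s(k+1) = s(k)·.·s(k) — each term doubles the last with '.' between the halves.
One more doubling of d.d.d.d gives the answer.

d.d.d.d.d.d.d.d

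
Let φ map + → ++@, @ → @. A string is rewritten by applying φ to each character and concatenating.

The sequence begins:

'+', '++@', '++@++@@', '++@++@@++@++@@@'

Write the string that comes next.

++@++@@++@++@@@++@++@@++@++@@@@

Replace each of the 15 characters of ++@++@@++@++@@@ in place — ++@ ++@ @ ++@ ++@ @ @ ++@ ++@ @ ++@ ++@ @ @ @ — and concatenate.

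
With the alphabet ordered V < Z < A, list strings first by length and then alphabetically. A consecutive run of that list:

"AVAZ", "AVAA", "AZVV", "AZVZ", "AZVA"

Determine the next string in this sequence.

AZZV

Find the rightmost character of AZVA below A, bump it to the next letter, and reset everything to its right to V.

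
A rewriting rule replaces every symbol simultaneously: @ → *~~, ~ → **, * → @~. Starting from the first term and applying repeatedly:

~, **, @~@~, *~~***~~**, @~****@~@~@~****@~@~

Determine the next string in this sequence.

Replace each of the 20 characters of @~****@~@~@~****@~@~ in place — *~~ ** @~ @~ @~ @~ *~~ ** *~~ ** *~~ ** @~ @~ @~ @~ *~~ ** *~~ ** — and concatenate.

*~~**@~@~@~@~*~~***~~***~~**@~@~@~@~*~~***~~**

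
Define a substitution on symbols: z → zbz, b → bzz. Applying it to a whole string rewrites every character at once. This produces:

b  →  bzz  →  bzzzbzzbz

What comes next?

Rewriting each symbol of bzzzbzzbz: b→bzz, z→zbz, z→zbz, z→zbz, b→bzz, z→zbz, z→zbz, b→bzz, z→zbz, which concatenates to bzz zbz zbz zbz bzz zbz zbz bzz zbz.

bzzzbzzbzzbzbzzzbzzbzbzzzbz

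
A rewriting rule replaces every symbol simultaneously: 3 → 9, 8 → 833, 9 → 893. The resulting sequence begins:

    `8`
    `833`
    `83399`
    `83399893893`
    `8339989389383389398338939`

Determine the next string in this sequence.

φ(8339989389383389398338939) expands symbol-by-symbol to 833 9 9 893 893 833 893 9 833 893 9 833 9 9 833 893 9 893 833 9 9 833 893 9 893; joining the 25 pieces gives the next term.

8339989389383389398338939833998338939893833998338939893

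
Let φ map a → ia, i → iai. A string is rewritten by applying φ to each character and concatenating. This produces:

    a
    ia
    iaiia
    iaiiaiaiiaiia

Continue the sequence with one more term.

Rewriting the 13 symbols of iaiiaiaiiaiia one by one yields iai ia iai iai ia iai ia iai iai ia iai iai ia; concatenated:

iaiiaiaiiaiiaiaiiaiaiiaiiaiaiiaiia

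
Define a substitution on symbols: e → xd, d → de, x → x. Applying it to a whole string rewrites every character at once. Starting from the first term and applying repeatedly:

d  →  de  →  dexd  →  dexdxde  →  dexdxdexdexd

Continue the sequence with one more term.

Rewriting each symbol of dexdxdexdexd: d→de, e→xd, x→x, d→de, x→x, d→de, e→xd, x→x, d→de, e→xd, x→x, d→de, which concatenates to de xd x de x de xd x de xd x de.

dexdxdexdexdxdexdxde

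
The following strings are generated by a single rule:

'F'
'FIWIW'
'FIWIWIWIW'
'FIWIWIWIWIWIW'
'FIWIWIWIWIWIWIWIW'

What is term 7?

FIWIWIWIWIWIWIWIWIWIWIWIW

The strings grow by a fixed suffix IWIW each time.
From FIWIWIWIWIWIWIWIW, 2 further steps: FIWIWIWIWIWIWIWIW → FIWIWIWIWIWIWIWIWIWIW → (answer).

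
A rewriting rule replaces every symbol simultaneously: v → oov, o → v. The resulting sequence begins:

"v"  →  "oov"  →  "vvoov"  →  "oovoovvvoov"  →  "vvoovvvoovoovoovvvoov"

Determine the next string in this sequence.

oovoovvvoovoovoovvvoovvvoovvvoovoovoovvvoov

Replace each of the 21 characters of vvoovvvoovoovoovvvoov in place — oov oov v v oov oov oov v v oov v v oov v v oov oov oov v v oov — and concatenate.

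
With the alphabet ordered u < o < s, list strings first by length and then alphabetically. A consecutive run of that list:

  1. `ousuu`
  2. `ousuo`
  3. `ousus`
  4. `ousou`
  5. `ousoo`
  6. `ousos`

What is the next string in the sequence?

Treat ousos as a base-3 numeral over the given alphabet and add one, carrying through any trailing s's.

oussu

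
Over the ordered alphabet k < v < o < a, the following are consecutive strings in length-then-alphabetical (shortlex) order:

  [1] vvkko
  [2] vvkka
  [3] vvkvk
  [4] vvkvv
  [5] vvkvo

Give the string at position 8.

vvkov

Continuing the enumeration 3 steps past vvkvo: vvkvo → vvkva → vvkok → (answer).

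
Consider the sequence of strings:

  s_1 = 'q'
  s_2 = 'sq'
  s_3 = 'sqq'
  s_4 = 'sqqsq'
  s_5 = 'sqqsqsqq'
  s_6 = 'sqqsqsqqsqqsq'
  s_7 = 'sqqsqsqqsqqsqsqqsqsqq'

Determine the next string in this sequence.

sqqsqsqqsqqsqsqqsqsqqsqqsqsqqsqqsq

From term 3 onward, concatenate the last term with the second-to-last: sq·q = sqq, sqq·sq = sqqsq, …
The next term joins sqqsqsqqsqqsqsqqsqsqq and sqqsqsqqsqqsq.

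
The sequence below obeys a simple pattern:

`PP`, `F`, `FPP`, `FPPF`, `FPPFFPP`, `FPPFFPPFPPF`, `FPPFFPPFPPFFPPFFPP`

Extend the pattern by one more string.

FPPFFPPFPPFFPPFFPPFPPFFPPFPPF

Each term (from the third on) is the previous term followed by the one before it: term 3 = F·PP = FPP.
So term 8 is FPPFFPPFPPFFPPFFPP·FPPFFPPFPPF.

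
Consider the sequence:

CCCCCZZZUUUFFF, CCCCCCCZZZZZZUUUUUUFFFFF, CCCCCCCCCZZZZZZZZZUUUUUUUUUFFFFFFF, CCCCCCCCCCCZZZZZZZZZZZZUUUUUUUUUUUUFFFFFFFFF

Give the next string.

The n-th term is 2n+3 C's then 3n Z's then 3n U's then 2n+1 F's (n = 1, 2, …).
Setting n = 5 gives 13, 15, 15, 11 characters in each block.

CCCCCCCCCCCCCZZZZZZZZZZZZZZZUUUUUUUUUUUUUUUFFFFFFFFFFF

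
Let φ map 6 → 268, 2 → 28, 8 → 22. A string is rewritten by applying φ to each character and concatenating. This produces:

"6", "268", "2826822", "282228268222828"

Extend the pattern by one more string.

Rewriting the 15 symbols of 282228268222828 one by one yields 28 22 28 28 28 22 28 268 22 28 28 28 22 28 22; concatenated:

2822282828222826822282828222822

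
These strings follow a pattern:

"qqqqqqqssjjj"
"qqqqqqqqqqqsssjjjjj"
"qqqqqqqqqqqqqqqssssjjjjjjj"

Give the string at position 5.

Reading off run lengths: q runs 7, 11, 15; s runs 2, 3, 4; j runs 3, 5, 7 — each is linear in n, where the shown terms are n = 2, 3, 4.
For term 5, n = 6, so the run lengths are 23, 6, 11.

qqqqqqqqqqqqqqqqqqqqqqqssssssjjjjjjjjjjj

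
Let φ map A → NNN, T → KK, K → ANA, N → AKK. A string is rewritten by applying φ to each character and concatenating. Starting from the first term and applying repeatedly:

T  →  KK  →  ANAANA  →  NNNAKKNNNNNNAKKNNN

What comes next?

AKKAKKAKKNNNANAANAAKKAKKAKKAKKAKKAKKNNNANAANAAKKAKKAKK

Applying the rule to each of the 18 symbols of NNNAKKNNNNNNAKKNNN gives the pieces AKK AKK AKK NNN ANA ANA AKK AKK AKK AKK AKK AKK NNN ANA ANA AKK AKK AKK, which concatenate to the answer.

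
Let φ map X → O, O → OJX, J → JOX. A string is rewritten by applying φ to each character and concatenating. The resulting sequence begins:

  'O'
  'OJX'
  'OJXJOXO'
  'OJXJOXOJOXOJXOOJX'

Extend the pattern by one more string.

φ(OJXJOXOJOXOJXOOJX) expands symbol-by-symbol to OJX JOX O JOX OJX O OJX JOX OJX O OJX JOX O OJX OJX JOX O; joining the 17 pieces gives the next term.

OJXJOXOJOXOJXOOJXJOXOJXOOJXJOXOOJXOJXJOXO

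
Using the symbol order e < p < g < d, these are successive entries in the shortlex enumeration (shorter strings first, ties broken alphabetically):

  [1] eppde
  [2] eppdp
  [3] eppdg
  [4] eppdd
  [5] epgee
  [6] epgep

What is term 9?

Advancing 3 positions from epgep through epgep → epgeg → epged reaches term 9.

epgpe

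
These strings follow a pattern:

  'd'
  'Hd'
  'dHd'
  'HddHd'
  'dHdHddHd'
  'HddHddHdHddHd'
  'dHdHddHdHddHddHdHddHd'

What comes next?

Each term (from the third on) is the two preceding terms concatenated in order: term 3 = d·Hd = dHd.
So term 8 is HddHddHdHddHd·dHdHddHdHddHddHdHddHd.

HddHddHdHddHddHdHddHdHddHddHdHddHd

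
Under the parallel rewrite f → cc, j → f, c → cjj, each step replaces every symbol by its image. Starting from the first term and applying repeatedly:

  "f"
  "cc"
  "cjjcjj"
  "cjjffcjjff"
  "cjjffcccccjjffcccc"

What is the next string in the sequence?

Replace each of the 18 characters of cjjffcccccjjffcccc in place — cjj f f cc cc cjj cjj cjj cjj cjj f f cc cc cjj cjj cjj cjj — and concatenate.

cjjffcccccjjcjjcjjcjjcjjffcccccjjcjjcjjcjj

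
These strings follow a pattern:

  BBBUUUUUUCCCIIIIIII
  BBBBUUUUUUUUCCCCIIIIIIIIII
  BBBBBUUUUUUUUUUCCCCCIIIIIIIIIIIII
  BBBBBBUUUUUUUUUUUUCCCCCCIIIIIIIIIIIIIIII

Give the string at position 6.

BBBBBBBBUUUUUUUUUUUUUUUUCCCCCCCCIIIIIIIIIIIIIIIIIIIIII

Reading off run lengths: B runs 3, 4, 5, 6; U runs 6, 8, 10, 12; C runs 3, 4, 5, 6; I runs 7, 10, 13, 16 — each is linear in n, where the shown terms are n = 2, 3, 4, 5.
Setting n = 7 gives 8, 16, 8, 22 characters in each block.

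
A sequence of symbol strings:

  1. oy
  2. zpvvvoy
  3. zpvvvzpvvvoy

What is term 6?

zpvvvzpvvvzpvvvzpvvvzpvvvoy

The strings grow by a fixed prefix zpvvv each time.
From zpvvvzpvvvoy, 3 further steps: zpvvvzpvvvoy → zpvvvzpvvvzpvvvoy → zpvvvzpvvvzpvvvzpvvvoy → (answer).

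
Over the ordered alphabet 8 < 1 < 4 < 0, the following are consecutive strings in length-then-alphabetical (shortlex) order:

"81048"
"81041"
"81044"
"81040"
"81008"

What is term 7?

Stepping forward 2 times from 81008: 81008 → 81001, then the target.

81004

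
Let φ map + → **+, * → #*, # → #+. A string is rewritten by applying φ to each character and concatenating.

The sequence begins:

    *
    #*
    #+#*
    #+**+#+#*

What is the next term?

#+**+#*#***+#+**+#+#*

Apply φ to #+**+#+#* symbol by symbol: #→#+, +→**+, *→#*, *→#*, +→**+, #→#+, +→**+, #→#+, *→#*; joined: #+ **+ #* #* **+ #+ **+ #+ #*.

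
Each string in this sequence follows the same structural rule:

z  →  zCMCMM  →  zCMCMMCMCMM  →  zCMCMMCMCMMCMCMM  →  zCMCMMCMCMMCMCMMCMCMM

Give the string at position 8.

The strings grow by a fixed suffix CMCMM each time.
From zCMCMMCMCMMCMCMMCMCMM, 3 further steps: zCMCMMCMCMMCMCMMCMCMM → zCMCMMCMCMMCMCMMCMCMMCMCMM → zCMCMMCMCMMCMCMMCMCMMCMCMMCMCMM → (answer).

zCMCMMCMCMMCMCMMCMCMMCMCMMCMCMMCMCMM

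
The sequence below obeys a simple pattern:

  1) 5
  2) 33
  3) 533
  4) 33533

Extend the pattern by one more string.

Each term (from the third on) is the two preceding terms concatenated in order: term 3 = 5·33 = 533.
The next term joins 533 and 33533.

53333533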